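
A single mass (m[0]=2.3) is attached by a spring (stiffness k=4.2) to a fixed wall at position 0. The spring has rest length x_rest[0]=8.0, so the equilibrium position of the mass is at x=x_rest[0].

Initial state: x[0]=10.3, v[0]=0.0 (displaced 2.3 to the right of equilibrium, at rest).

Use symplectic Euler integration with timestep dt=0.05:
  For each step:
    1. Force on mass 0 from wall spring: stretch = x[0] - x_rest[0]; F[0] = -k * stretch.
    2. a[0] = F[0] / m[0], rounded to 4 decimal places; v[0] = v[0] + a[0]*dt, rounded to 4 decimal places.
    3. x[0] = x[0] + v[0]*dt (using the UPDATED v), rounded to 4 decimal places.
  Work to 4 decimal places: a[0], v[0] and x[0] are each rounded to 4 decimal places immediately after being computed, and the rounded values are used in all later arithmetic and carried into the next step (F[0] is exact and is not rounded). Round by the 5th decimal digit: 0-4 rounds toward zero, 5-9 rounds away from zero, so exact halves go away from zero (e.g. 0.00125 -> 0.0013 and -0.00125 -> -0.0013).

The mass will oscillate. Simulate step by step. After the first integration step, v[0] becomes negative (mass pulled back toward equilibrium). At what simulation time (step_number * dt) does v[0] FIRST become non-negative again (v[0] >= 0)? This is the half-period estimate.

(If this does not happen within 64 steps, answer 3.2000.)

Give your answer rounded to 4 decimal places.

Answer: 2.3500

Derivation:
Step 0: x=[10.3000] v=[0.0000]
Step 1: x=[10.2895] v=[-0.2100]
Step 2: x=[10.2686] v=[-0.4190]
Step 3: x=[10.2373] v=[-0.6261]
Step 4: x=[10.1958] v=[-0.8304]
Step 5: x=[10.1443] v=[-1.0309]
Step 6: x=[10.0830] v=[-1.2267]
Step 7: x=[10.0122] v=[-1.4169]
Step 8: x=[9.9322] v=[-1.6006]
Step 9: x=[9.8434] v=[-1.7770]
Step 10: x=[9.7461] v=[-1.9453]
Step 11: x=[9.6409] v=[-2.1047]
Step 12: x=[9.5282] v=[-2.2545]
Step 13: x=[9.4085] v=[-2.3940]
Step 14: x=[9.2824] v=[-2.5226]
Step 15: x=[9.1504] v=[-2.6397]
Step 16: x=[9.0132] v=[-2.7447]
Step 17: x=[8.8713] v=[-2.8372]
Step 18: x=[8.7255] v=[-2.9168]
Step 19: x=[8.5764] v=[-2.9830]
Step 20: x=[8.4246] v=[-3.0356]
Step 21: x=[8.2709] v=[-3.0744]
Step 22: x=[8.1159] v=[-3.0991]
Step 23: x=[7.9604] v=[-3.1097]
Step 24: x=[7.8051] v=[-3.1061]
Step 25: x=[7.6507] v=[-3.0883]
Step 26: x=[7.4979] v=[-3.0564]
Step 27: x=[7.3474] v=[-3.0106]
Step 28: x=[7.1999] v=[-2.9510]
Step 29: x=[7.0560] v=[-2.8779]
Step 30: x=[6.9164] v=[-2.7917]
Step 31: x=[6.7818] v=[-2.6928]
Step 32: x=[6.6527] v=[-2.5816]
Step 33: x=[6.5298] v=[-2.4586]
Step 34: x=[6.4136] v=[-2.3244]
Step 35: x=[6.3046] v=[-2.1796]
Step 36: x=[6.2034] v=[-2.0248]
Step 37: x=[6.1104] v=[-1.8608]
Step 38: x=[6.0260] v=[-1.6883]
Step 39: x=[5.9506] v=[-1.5081]
Step 40: x=[5.8846] v=[-1.3210]
Step 41: x=[5.8282] v=[-1.1279]
Step 42: x=[5.7817] v=[-0.9296]
Step 43: x=[5.7453] v=[-0.7271]
Step 44: x=[5.7192] v=[-0.5212]
Step 45: x=[5.7036] v=[-0.3130]
Step 46: x=[5.6984] v=[-0.1033]
Step 47: x=[5.7037] v=[0.1068]
First v>=0 after going negative at step 47, time=2.3500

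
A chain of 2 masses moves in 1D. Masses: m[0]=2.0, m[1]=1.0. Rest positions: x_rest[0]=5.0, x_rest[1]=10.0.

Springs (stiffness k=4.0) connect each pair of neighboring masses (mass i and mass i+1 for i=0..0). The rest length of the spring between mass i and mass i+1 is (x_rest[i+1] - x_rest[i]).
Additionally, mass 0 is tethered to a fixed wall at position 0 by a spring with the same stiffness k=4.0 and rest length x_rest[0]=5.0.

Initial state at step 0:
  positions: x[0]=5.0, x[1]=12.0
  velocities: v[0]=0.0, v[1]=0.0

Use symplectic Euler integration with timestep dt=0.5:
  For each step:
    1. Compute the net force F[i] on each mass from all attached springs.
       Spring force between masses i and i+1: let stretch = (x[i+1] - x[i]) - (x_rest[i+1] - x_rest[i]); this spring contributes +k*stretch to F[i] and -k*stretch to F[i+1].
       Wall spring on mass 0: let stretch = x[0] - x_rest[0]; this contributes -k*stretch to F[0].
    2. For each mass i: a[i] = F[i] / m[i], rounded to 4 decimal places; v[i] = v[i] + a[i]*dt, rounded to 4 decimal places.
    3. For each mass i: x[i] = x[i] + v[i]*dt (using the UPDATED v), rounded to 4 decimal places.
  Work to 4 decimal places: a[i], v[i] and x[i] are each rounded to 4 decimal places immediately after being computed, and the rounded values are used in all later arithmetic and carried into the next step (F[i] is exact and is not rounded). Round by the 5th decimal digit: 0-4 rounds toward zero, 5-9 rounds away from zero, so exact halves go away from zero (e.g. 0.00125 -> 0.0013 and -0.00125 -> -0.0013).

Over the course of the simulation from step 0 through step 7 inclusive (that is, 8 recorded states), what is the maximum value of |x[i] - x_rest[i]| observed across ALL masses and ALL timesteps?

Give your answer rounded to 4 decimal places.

Step 0: x=[5.0000 12.0000] v=[0.0000 0.0000]
Step 1: x=[6.0000 10.0000] v=[2.0000 -4.0000]
Step 2: x=[6.0000 9.0000] v=[0.0000 -2.0000]
Step 3: x=[4.5000 10.0000] v=[-3.0000 2.0000]
Step 4: x=[3.5000 10.5000] v=[-2.0000 1.0000]
Step 5: x=[4.2500 9.0000] v=[1.5000 -3.0000]
Step 6: x=[5.2500 7.7500] v=[2.0000 -2.5000]
Step 7: x=[4.8750 9.0000] v=[-0.7500 2.5000]
Max displacement = 2.2500

Answer: 2.2500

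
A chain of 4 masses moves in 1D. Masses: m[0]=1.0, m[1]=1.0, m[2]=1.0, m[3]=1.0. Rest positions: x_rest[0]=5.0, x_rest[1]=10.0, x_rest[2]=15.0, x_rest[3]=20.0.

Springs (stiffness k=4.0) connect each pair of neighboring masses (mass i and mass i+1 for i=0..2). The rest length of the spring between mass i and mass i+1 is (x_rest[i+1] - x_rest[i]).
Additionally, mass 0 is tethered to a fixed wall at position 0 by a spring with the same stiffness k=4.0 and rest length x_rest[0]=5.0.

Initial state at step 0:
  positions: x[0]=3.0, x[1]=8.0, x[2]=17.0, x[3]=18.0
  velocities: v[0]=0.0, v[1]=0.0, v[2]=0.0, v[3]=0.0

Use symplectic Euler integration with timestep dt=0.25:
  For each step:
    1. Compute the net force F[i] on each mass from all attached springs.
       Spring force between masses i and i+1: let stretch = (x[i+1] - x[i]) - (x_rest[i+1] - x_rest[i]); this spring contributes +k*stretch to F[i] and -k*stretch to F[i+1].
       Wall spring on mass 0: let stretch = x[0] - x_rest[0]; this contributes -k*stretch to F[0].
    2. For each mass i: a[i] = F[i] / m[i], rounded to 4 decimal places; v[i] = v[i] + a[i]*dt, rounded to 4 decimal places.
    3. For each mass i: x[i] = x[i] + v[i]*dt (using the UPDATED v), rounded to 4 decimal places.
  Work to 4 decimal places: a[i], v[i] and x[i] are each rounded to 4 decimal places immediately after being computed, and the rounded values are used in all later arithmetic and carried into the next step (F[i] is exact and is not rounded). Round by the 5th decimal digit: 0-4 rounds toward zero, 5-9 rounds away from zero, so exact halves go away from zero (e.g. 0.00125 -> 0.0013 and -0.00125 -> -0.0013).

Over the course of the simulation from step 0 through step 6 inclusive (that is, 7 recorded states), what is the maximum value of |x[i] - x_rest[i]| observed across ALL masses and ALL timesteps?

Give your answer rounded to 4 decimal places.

Answer: 3.6562

Derivation:
Step 0: x=[3.0000 8.0000 17.0000 18.0000] v=[0.0000 0.0000 0.0000 0.0000]
Step 1: x=[3.5000 9.0000 15.0000 19.0000] v=[2.0000 4.0000 -8.0000 4.0000]
Step 2: x=[4.5000 10.1250 12.5000 20.2500] v=[4.0000 4.5000 -10.0000 5.0000]
Step 3: x=[5.7813 10.4375 11.3438 20.8125] v=[5.1250 1.2500 -4.6250 2.2500]
Step 4: x=[6.7813 9.8125 12.3282 20.2578] v=[3.9999 -2.4999 3.9374 -2.2187]
Step 5: x=[6.8438 9.0587 14.6660 18.9707] v=[0.2498 -3.0154 9.3513 -5.1483]
Step 6: x=[5.7490 9.1530 16.6782 17.8575] v=[-4.3791 0.3770 8.0487 -4.4530]
Max displacement = 3.6562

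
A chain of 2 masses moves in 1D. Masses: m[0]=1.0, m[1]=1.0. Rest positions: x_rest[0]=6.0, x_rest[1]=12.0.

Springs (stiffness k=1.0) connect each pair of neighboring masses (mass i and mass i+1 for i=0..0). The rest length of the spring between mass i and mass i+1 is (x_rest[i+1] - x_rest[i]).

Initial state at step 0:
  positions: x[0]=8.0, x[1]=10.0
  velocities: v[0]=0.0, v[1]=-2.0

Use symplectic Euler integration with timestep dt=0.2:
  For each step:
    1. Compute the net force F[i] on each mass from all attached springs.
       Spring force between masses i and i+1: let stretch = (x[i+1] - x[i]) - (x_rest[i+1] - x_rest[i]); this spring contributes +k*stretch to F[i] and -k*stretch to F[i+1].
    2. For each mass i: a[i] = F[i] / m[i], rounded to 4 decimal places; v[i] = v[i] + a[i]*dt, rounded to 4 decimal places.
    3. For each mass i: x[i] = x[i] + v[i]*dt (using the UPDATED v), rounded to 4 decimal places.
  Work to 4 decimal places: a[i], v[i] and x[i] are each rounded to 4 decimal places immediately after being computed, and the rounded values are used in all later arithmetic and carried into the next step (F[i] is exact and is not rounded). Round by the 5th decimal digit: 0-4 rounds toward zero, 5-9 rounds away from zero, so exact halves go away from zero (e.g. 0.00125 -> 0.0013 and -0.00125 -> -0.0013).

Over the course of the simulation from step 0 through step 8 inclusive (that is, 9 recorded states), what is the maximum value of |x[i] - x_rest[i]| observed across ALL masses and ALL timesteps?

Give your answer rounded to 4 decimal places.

Step 0: x=[8.0000 10.0000] v=[0.0000 -2.0000]
Step 1: x=[7.8400 9.7600] v=[-0.8000 -1.2000]
Step 2: x=[7.5168 9.6832] v=[-1.6160 -0.3840]
Step 3: x=[7.0403 9.7597] v=[-2.3827 0.3827]
Step 4: x=[6.4325 9.9675] v=[-3.0388 1.0388]
Step 5: x=[5.7261 10.2739] v=[-3.5318 1.5318]
Step 6: x=[4.9617 10.6383] v=[-3.8222 1.8222]
Step 7: x=[4.1843 11.0157] v=[-3.8869 1.8869]
Step 8: x=[3.4402 11.3598] v=[-3.7206 1.7206]
Max displacement = 2.5598

Answer: 2.5598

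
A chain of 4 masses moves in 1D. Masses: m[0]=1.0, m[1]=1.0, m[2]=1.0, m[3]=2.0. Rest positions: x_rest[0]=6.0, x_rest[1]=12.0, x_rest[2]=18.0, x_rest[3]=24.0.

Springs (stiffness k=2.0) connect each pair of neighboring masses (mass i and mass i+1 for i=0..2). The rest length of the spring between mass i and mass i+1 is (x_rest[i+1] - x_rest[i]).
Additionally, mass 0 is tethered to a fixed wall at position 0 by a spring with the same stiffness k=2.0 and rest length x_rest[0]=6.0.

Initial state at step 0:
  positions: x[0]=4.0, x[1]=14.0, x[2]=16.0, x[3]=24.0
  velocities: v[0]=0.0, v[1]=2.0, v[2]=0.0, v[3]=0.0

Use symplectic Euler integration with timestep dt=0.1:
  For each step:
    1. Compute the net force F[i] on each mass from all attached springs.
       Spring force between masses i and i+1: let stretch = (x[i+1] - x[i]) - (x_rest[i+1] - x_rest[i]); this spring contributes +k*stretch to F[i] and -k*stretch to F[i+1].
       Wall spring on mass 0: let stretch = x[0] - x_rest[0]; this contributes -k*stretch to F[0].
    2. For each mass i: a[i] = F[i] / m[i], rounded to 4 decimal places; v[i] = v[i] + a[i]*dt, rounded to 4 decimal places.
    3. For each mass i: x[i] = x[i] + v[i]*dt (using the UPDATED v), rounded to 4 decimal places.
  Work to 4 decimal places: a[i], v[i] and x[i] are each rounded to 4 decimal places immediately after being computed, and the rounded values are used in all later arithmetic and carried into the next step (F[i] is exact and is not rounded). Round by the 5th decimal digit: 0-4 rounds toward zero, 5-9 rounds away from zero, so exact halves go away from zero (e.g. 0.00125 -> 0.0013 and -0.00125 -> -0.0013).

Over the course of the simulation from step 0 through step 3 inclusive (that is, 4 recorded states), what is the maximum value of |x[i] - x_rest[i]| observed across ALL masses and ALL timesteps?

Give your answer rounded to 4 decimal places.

Answer: 2.0400

Derivation:
Step 0: x=[4.0000 14.0000 16.0000 24.0000] v=[0.0000 2.0000 0.0000 0.0000]
Step 1: x=[4.1200 14.0400 16.1200 23.9800] v=[1.2000 0.4000 1.2000 -0.2000]
Step 2: x=[4.3560 13.9232 16.3556 23.9414] v=[2.3600 -1.1680 2.3560 -0.3860]
Step 3: x=[4.6962 13.6637 16.6943 23.8869] v=[3.4022 -2.5950 3.3867 -0.5446]
Max displacement = 2.0400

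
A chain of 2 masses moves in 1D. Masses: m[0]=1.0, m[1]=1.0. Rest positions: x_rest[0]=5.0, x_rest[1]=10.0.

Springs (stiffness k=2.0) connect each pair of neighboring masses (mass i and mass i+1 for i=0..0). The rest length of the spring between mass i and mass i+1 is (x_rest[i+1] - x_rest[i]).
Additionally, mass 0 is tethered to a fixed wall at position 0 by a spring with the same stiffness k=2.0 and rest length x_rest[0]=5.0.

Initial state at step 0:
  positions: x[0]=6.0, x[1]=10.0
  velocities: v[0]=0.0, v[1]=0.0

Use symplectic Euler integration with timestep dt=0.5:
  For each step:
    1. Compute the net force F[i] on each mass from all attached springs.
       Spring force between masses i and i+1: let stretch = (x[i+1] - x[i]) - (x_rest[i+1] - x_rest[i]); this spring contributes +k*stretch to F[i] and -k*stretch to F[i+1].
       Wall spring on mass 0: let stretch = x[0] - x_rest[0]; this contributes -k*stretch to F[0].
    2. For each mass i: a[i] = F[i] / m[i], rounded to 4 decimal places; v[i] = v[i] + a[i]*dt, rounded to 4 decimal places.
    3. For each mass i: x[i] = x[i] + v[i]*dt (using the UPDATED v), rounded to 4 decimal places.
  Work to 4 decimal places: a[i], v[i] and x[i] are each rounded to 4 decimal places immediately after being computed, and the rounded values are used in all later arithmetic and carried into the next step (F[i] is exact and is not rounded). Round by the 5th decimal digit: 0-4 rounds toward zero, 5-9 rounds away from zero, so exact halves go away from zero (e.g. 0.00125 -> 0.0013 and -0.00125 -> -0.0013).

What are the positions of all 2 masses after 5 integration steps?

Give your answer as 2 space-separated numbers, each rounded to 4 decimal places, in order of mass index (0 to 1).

Step 0: x=[6.0000 10.0000] v=[0.0000 0.0000]
Step 1: x=[5.0000 10.5000] v=[-2.0000 1.0000]
Step 2: x=[4.2500 10.7500] v=[-1.5000 0.5000]
Step 3: x=[4.6250 10.2500] v=[0.7500 -1.0000]
Step 4: x=[5.5000 9.4375] v=[1.7500 -1.6250]
Step 5: x=[5.5938 9.1563] v=[0.1875 -0.5625]

Answer: 5.5938 9.1563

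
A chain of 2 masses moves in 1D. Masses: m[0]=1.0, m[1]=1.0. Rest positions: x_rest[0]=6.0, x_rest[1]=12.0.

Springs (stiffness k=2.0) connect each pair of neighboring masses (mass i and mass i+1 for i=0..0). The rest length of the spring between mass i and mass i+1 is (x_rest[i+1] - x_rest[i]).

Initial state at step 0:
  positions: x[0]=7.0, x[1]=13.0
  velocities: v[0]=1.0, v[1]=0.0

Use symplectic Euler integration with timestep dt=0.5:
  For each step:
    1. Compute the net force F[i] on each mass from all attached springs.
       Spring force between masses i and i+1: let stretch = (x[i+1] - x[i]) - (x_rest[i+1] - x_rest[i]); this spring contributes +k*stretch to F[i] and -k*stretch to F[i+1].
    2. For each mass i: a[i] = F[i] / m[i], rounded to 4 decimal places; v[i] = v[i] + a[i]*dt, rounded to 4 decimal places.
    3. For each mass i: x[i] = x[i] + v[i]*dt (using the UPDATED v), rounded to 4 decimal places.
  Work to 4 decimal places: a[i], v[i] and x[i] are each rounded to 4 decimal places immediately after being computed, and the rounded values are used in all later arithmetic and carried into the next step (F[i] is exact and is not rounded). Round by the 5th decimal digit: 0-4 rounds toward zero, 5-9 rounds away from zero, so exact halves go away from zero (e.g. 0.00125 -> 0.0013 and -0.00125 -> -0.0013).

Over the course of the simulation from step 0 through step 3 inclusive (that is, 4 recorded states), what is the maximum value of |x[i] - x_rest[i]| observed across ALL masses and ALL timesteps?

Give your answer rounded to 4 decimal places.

Answer: 1.7500

Derivation:
Step 0: x=[7.0000 13.0000] v=[1.0000 0.0000]
Step 1: x=[7.5000 13.0000] v=[1.0000 0.0000]
Step 2: x=[7.7500 13.2500] v=[0.5000 0.5000]
Step 3: x=[7.7500 13.7500] v=[0.0000 1.0000]
Max displacement = 1.7500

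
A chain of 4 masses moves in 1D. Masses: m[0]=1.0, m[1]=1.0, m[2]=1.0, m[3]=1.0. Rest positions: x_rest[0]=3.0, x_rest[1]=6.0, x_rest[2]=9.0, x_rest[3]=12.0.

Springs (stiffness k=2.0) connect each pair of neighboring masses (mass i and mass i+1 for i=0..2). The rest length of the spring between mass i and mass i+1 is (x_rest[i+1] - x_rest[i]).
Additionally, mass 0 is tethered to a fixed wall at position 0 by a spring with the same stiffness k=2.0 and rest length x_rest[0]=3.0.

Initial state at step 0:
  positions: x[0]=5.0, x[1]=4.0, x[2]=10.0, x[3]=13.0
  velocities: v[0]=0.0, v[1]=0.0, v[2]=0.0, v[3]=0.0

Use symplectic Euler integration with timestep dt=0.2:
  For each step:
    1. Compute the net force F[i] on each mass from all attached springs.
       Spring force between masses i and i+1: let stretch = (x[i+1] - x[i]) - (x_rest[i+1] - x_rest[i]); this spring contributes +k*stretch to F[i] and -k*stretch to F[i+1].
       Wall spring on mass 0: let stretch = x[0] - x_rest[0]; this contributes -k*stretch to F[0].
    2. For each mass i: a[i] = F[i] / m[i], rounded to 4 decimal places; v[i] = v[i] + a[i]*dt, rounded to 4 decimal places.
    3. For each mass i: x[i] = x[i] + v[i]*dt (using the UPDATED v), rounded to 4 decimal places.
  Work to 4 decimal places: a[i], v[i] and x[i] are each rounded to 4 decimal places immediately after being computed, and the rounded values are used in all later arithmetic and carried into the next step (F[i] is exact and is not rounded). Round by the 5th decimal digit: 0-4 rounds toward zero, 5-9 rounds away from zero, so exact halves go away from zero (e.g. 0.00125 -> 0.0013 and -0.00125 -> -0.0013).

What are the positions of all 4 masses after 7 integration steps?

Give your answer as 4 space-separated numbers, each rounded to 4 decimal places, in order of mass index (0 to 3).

Answer: 1.5374 7.8929 9.3607 11.8959

Derivation:
Step 0: x=[5.0000 4.0000 10.0000 13.0000] v=[0.0000 0.0000 0.0000 0.0000]
Step 1: x=[4.5200 4.5600 9.7600 13.0000] v=[-2.4000 2.8000 -1.2000 0.0000]
Step 2: x=[3.6816 5.5328 9.3632 12.9808] v=[-4.1920 4.8640 -1.9840 -0.0960]
Step 3: x=[2.6968 6.6639 8.9494 12.9122] v=[-4.9242 5.6557 -2.0691 -0.3430]
Step 4: x=[1.8136 7.6605 8.6698 12.7666] v=[-4.4161 4.9831 -1.3982 -0.7281]
Step 5: x=[1.2530 8.2701 8.6372 12.5332] v=[-2.8028 3.0481 -0.1632 -1.1668]
Step 6: x=[1.1536 8.3477 8.8869 12.2282] v=[-0.4972 0.3881 1.2484 -1.5252]
Step 7: x=[1.5374 7.8929 9.3607 11.8959] v=[1.9190 -2.2739 2.3692 -1.6617]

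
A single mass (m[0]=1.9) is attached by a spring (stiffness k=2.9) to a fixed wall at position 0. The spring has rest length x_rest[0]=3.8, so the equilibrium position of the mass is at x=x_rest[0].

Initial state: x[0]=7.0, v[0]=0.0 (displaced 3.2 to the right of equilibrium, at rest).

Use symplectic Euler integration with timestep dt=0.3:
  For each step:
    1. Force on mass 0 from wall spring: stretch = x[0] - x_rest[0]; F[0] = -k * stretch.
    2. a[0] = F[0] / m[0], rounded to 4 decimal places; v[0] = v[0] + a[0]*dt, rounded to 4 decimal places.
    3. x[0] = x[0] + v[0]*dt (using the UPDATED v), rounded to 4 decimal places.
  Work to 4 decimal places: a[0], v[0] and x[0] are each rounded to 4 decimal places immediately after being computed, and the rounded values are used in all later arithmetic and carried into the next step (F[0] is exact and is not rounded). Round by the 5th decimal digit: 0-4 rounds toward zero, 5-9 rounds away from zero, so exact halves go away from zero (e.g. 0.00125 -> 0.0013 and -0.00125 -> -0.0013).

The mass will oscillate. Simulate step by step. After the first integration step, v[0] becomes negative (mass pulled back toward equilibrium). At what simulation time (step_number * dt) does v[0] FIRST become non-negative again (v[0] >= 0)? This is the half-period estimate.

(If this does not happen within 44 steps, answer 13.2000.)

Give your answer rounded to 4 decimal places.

Answer: 2.7000

Derivation:
Step 0: x=[7.0000] v=[0.0000]
Step 1: x=[6.5604] v=[-1.4653]
Step 2: x=[5.7416] v=[-2.7293]
Step 3: x=[4.6561] v=[-3.6184]
Step 4: x=[3.4530] v=[-4.0104]
Step 5: x=[2.2976] v=[-3.8515]
Step 6: x=[1.3485] v=[-3.1636]
Step 7: x=[0.7362] v=[-2.0411]
Step 8: x=[0.5447] v=[-0.6382]
Step 9: x=[0.8004] v=[0.8524]
First v>=0 after going negative at step 9, time=2.7000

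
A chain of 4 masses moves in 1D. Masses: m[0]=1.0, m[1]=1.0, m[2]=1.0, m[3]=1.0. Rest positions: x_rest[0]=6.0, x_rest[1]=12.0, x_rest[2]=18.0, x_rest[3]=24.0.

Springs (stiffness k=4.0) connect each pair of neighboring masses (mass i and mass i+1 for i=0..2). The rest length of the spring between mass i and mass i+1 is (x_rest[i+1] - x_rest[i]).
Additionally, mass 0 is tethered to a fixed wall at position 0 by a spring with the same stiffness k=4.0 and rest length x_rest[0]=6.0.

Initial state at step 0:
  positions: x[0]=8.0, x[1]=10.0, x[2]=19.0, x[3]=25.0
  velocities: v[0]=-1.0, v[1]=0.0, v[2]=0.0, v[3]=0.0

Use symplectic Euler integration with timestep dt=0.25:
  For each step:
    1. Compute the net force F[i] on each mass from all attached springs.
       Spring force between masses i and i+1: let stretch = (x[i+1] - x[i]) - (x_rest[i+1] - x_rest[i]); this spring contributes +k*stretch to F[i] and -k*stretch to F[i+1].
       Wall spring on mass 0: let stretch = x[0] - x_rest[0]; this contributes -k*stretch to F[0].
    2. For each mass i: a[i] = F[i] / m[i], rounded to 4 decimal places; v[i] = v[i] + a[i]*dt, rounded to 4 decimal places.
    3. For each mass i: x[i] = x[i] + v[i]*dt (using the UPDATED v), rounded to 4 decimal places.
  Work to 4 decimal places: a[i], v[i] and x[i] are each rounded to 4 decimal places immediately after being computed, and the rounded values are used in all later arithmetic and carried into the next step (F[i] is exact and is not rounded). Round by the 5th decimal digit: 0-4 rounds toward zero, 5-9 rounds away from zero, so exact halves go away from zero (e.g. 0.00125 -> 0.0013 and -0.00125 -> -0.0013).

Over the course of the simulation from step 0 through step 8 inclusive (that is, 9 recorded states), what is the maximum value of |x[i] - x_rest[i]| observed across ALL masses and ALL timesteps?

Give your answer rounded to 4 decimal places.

Answer: 2.3438

Derivation:
Step 0: x=[8.0000 10.0000 19.0000 25.0000] v=[-1.0000 0.0000 0.0000 0.0000]
Step 1: x=[6.2500 11.7500 18.2500 25.0000] v=[-7.0000 7.0000 -3.0000 0.0000]
Step 2: x=[4.3125 13.7500 17.5625 24.8125] v=[-7.7500 8.0000 -2.7500 -0.7500]
Step 3: x=[3.6563 14.3438 17.7344 24.3125] v=[-2.6250 2.3750 0.6875 -2.0000]
Step 4: x=[4.7579 13.1133 18.7032 23.6680] v=[4.4062 -4.9219 3.8750 -2.5781]
Step 5: x=[6.7588 11.1915 19.5157 23.2823] v=[8.0037 -7.6874 3.2499 -1.5429]
Step 6: x=[8.1782 10.2425 19.1888 23.4549] v=[5.6776 -3.7959 -1.3077 0.6905]
Step 7: x=[8.0691 11.0140 17.6918 24.0610] v=[-0.4363 3.0861 -5.9879 2.4244]
Step 8: x=[6.6790 12.7188 16.1177 24.5748] v=[-5.5605 6.8190 -6.2965 2.0552]
Max displacement = 2.3438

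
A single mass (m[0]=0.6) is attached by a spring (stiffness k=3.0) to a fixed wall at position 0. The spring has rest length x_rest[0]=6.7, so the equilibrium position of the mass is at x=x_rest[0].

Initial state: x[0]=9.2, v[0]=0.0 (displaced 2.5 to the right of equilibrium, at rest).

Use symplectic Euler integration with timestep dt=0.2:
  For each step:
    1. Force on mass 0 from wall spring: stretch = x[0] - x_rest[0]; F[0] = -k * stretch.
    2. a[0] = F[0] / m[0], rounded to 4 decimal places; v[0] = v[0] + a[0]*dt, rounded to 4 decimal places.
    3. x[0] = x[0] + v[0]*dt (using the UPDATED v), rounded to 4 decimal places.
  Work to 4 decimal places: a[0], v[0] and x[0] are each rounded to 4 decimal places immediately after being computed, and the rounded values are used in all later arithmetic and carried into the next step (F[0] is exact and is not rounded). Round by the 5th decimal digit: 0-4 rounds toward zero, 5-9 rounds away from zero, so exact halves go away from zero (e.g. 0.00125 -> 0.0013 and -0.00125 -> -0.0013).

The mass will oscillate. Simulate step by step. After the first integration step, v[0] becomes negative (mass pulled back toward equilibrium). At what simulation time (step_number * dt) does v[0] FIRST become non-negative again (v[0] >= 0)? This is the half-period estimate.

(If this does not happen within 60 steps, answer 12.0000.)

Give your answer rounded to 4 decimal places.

Answer: 1.4000

Derivation:
Step 0: x=[9.2000] v=[0.0000]
Step 1: x=[8.7000] v=[-2.5000]
Step 2: x=[7.8000] v=[-4.5000]
Step 3: x=[6.6800] v=[-5.6000]
Step 4: x=[5.5640] v=[-5.5800]
Step 5: x=[4.6752] v=[-4.4440]
Step 6: x=[4.1914] v=[-2.4192]
Step 7: x=[4.2093] v=[0.0894]
First v>=0 after going negative at step 7, time=1.4000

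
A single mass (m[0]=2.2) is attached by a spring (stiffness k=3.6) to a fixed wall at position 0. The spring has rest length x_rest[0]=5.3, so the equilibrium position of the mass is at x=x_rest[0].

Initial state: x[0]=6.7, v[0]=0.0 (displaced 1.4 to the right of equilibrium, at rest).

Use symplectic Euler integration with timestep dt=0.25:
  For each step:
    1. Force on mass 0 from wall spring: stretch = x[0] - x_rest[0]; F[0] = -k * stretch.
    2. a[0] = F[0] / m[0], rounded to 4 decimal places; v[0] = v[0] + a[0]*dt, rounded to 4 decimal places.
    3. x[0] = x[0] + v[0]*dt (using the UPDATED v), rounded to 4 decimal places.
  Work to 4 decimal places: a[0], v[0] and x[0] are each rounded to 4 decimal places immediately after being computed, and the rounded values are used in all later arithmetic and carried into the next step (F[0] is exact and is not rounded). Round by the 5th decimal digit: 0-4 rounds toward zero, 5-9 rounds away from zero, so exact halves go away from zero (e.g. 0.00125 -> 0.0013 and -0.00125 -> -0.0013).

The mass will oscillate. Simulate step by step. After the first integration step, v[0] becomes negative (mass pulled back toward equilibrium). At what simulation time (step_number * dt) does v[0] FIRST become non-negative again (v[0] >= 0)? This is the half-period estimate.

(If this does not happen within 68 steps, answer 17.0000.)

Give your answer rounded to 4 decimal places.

Answer: 2.5000

Derivation:
Step 0: x=[6.7000] v=[0.0000]
Step 1: x=[6.5568] v=[-0.5727]
Step 2: x=[6.2851] v=[-1.0869]
Step 3: x=[5.9126] v=[-1.4899]
Step 4: x=[5.4775] v=[-1.7405]
Step 5: x=[5.0242] v=[-1.8131]
Step 6: x=[4.5991] v=[-1.7003]
Step 7: x=[4.2457] v=[-1.4136]
Step 8: x=[4.0001] v=[-0.9823]
Step 9: x=[3.8875] v=[-0.4505]
Step 10: x=[3.9194] v=[0.1274]
First v>=0 after going negative at step 10, time=2.5000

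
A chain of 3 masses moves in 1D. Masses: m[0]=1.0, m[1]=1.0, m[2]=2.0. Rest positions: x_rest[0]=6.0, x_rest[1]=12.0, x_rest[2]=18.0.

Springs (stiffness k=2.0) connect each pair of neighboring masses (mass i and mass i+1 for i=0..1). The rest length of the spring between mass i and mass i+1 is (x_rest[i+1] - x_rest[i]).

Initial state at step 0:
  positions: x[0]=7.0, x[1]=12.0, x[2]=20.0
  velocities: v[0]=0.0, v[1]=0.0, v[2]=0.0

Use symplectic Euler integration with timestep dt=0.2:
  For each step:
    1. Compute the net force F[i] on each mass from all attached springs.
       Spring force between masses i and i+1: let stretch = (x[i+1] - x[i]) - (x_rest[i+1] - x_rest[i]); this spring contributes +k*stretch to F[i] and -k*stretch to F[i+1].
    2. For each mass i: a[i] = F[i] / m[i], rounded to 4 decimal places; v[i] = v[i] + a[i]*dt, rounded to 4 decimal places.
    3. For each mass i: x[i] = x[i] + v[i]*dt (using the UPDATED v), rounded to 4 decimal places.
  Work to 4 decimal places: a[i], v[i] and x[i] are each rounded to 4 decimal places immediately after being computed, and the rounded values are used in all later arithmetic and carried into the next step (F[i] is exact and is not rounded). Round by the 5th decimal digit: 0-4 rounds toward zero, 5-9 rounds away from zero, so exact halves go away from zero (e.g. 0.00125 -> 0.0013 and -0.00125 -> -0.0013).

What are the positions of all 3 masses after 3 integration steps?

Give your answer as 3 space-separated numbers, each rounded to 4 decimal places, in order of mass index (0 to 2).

Answer: 6.6419 13.1953 19.5814

Derivation:
Step 0: x=[7.0000 12.0000 20.0000] v=[0.0000 0.0000 0.0000]
Step 1: x=[6.9200 12.2400 19.9200] v=[-0.4000 1.2000 -0.4000]
Step 2: x=[6.7856 12.6688 19.7728] v=[-0.6720 2.1440 -0.7360]
Step 3: x=[6.6419 13.1953 19.5814] v=[-0.7187 2.6323 -0.9568]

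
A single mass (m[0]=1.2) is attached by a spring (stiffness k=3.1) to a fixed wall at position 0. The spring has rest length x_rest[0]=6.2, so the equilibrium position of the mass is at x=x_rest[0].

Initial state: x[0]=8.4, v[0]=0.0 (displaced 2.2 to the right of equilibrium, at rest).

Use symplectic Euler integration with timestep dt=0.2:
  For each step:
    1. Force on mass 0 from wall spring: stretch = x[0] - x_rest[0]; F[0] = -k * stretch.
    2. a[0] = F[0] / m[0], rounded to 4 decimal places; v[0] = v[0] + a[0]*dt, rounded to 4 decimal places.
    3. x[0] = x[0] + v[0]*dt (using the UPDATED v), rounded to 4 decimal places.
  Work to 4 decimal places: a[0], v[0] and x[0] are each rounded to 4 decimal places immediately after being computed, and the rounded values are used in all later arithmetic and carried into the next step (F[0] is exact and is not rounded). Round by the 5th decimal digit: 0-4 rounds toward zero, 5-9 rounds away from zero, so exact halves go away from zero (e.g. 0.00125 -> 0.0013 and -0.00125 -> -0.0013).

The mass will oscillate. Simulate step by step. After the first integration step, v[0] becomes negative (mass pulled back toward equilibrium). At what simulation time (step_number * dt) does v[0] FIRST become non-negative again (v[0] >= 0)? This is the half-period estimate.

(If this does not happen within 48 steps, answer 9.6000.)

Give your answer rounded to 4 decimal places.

Answer: 2.0000

Derivation:
Step 0: x=[8.4000] v=[0.0000]
Step 1: x=[8.1727] v=[-1.1367]
Step 2: x=[7.7415] v=[-2.1559]
Step 3: x=[7.1510] v=[-2.9523]
Step 4: x=[6.4623] v=[-3.4437]
Step 5: x=[5.7465] v=[-3.5792]
Step 6: x=[5.0775] v=[-3.3449]
Step 7: x=[4.5245] v=[-2.7649]
Step 8: x=[4.1447] v=[-1.8992]
Step 9: x=[3.9772] v=[-0.8373]
Step 10: x=[4.0394] v=[0.3111]
First v>=0 after going negative at step 10, time=2.0000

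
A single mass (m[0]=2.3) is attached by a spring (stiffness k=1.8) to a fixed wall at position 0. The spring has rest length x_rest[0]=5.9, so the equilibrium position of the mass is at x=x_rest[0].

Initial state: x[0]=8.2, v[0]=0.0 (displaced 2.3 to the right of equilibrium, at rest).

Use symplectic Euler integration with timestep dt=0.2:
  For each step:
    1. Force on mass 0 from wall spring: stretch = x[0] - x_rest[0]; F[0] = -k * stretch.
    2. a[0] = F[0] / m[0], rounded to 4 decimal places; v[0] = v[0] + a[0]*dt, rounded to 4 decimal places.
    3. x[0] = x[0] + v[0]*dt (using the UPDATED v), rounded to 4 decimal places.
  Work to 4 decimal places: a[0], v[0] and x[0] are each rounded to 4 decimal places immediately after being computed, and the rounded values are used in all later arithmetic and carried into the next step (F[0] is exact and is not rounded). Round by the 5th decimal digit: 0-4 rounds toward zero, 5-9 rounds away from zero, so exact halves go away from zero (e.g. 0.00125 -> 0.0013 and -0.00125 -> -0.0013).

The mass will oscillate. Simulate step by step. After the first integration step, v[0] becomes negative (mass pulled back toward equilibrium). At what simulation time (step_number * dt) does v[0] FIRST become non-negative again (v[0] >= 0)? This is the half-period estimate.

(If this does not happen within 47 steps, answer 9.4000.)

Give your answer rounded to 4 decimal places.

Step 0: x=[8.2000] v=[0.0000]
Step 1: x=[8.1280] v=[-0.3600]
Step 2: x=[7.9863] v=[-0.7087]
Step 3: x=[7.7792] v=[-1.0353]
Step 4: x=[7.5133] v=[-1.3294]
Step 5: x=[7.1969] v=[-1.5819]
Step 6: x=[6.8399] v=[-1.7849]
Step 7: x=[6.4535] v=[-1.9320]
Step 8: x=[6.0498] v=[-2.0186]
Step 9: x=[5.6414] v=[-2.0420]
Step 10: x=[5.2411] v=[-2.0015]
Step 11: x=[4.8614] v=[-1.8984]
Step 12: x=[4.5142] v=[-1.7358]
Step 13: x=[4.2104] v=[-1.5189]
Step 14: x=[3.9595] v=[-1.2544]
Step 15: x=[3.7694] v=[-0.9507]
Step 16: x=[3.6460] v=[-0.6172]
Step 17: x=[3.5931] v=[-0.2644]
Step 18: x=[3.6124] v=[0.0967]
First v>=0 after going negative at step 18, time=3.6000

Answer: 3.6000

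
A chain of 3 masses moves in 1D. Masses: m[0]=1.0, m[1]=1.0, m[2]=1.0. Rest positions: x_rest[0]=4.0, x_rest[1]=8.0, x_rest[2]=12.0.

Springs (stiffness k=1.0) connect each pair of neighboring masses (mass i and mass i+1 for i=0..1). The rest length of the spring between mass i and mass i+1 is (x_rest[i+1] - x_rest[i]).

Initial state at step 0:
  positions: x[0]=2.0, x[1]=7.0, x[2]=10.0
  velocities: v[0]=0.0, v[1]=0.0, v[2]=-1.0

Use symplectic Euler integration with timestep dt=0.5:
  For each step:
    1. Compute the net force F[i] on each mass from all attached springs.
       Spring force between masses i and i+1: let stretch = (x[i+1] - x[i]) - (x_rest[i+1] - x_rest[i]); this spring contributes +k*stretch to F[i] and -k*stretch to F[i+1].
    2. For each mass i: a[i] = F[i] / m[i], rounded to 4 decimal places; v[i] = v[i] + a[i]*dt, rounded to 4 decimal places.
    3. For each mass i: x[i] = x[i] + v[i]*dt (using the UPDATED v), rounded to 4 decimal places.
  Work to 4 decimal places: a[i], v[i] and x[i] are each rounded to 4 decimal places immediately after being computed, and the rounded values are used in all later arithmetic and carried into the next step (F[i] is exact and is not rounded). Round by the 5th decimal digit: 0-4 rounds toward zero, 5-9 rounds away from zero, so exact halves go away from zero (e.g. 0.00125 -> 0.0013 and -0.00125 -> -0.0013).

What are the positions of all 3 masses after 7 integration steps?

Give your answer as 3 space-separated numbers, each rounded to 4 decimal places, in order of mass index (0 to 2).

Step 0: x=[2.0000 7.0000 10.0000] v=[0.0000 0.0000 -1.0000]
Step 1: x=[2.2500 6.5000 9.7500] v=[0.5000 -1.0000 -0.5000]
Step 2: x=[2.5625 5.7500 9.6875] v=[0.6250 -1.5000 -0.1250]
Step 3: x=[2.6719 5.1875 9.6406] v=[0.2188 -1.1250 -0.0938]
Step 4: x=[2.4102 5.1094 9.4804] v=[-0.5234 -0.1563 -0.3204]
Step 5: x=[1.8233 5.4492 9.2275] v=[-1.1738 0.6796 -0.5059]
Step 6: x=[1.1429 5.8271 9.0300] v=[-1.3609 0.7558 -0.3951]
Step 7: x=[0.6335 5.8347 9.0318] v=[-1.0188 0.0152 0.0035]

Answer: 0.6335 5.8347 9.0318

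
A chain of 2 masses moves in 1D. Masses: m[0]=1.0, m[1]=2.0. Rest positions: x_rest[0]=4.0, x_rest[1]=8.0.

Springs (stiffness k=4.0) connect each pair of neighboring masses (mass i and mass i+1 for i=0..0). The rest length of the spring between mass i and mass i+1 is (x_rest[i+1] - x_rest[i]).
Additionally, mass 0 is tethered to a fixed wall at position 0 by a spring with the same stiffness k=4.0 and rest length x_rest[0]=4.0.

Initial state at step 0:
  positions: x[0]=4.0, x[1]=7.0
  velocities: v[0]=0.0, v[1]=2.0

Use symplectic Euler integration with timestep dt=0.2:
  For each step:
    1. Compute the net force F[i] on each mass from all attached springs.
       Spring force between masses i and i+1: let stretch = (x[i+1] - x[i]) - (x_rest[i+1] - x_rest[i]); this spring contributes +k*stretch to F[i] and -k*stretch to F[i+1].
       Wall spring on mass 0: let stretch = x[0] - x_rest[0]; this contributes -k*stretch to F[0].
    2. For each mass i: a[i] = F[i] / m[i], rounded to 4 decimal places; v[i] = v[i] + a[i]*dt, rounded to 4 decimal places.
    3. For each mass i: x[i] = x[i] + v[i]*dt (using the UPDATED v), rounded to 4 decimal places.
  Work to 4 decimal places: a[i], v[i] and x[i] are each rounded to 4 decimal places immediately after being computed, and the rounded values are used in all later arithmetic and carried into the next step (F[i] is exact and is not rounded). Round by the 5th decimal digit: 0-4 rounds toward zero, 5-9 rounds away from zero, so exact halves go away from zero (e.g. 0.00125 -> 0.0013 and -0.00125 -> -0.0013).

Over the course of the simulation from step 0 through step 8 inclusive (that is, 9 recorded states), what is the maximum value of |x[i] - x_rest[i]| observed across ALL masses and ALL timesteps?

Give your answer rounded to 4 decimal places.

Step 0: x=[4.0000 7.0000] v=[0.0000 2.0000]
Step 1: x=[3.8400 7.4800] v=[-0.8000 2.4000]
Step 2: x=[3.6480 7.9888] v=[-0.9600 2.5440]
Step 3: x=[3.5668 8.4703] v=[-0.4058 2.4077]
Step 4: x=[3.6995 8.8796] v=[0.6636 2.0463]
Step 5: x=[4.0691 9.1945] v=[1.8481 1.5743]
Step 6: x=[4.6077 9.4193] v=[2.6931 1.1241]
Step 7: x=[5.1789 9.5792] v=[2.8562 0.7995]
Step 8: x=[5.6256 9.7071] v=[2.2333 0.6394]
Max displacement = 1.7071

Answer: 1.7071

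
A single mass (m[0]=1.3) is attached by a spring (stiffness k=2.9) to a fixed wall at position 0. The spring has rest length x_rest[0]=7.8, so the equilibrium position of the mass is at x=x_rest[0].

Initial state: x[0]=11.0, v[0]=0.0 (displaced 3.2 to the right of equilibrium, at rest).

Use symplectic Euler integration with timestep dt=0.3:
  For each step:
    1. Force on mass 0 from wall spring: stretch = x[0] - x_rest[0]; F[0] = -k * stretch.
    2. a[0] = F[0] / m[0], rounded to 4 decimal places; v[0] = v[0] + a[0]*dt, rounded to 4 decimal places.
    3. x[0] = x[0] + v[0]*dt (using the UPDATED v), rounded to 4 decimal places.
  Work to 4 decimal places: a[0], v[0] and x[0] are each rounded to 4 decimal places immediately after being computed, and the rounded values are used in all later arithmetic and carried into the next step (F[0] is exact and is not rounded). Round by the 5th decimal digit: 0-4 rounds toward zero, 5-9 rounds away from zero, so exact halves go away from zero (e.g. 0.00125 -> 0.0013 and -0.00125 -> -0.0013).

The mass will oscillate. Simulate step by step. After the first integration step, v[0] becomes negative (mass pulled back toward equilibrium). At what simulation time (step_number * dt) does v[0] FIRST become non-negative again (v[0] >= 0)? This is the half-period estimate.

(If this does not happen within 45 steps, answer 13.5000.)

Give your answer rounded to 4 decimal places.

Step 0: x=[11.0000] v=[0.0000]
Step 1: x=[10.3575] v=[-2.1416]
Step 2: x=[9.2015] v=[-3.8532]
Step 3: x=[7.7642] v=[-4.7911]
Step 4: x=[6.3341] v=[-4.7671]
Step 5: x=[5.1983] v=[-3.7861]
Step 6: x=[4.5848] v=[-2.0450]
Step 7: x=[4.6168] v=[0.1067]
First v>=0 after going negative at step 7, time=2.1000

Answer: 2.1000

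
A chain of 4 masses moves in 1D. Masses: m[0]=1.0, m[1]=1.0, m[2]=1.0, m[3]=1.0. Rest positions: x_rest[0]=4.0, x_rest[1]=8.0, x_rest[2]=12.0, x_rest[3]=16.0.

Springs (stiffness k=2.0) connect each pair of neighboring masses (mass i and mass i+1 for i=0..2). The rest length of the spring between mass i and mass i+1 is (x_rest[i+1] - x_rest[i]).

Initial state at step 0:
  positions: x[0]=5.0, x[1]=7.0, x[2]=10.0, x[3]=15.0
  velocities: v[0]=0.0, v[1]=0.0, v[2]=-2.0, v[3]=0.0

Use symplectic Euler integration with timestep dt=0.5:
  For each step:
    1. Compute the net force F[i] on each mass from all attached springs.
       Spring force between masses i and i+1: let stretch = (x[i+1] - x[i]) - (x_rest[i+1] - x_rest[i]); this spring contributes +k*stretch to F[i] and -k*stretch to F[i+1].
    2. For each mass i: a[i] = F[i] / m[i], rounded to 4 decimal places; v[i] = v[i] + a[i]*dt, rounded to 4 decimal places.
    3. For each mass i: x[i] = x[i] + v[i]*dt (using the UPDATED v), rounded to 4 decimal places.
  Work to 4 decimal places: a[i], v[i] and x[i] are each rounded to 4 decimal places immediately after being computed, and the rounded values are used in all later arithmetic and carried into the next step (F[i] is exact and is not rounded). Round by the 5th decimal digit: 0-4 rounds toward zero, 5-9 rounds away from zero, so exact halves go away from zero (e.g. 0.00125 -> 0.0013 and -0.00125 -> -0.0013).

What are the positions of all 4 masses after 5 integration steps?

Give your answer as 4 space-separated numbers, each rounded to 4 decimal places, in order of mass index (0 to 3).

Step 0: x=[5.0000 7.0000 10.0000 15.0000] v=[0.0000 0.0000 -2.0000 0.0000]
Step 1: x=[4.0000 7.5000 10.0000 14.5000] v=[-2.0000 1.0000 0.0000 -1.0000]
Step 2: x=[2.7500 7.5000 11.0000 13.7500] v=[-2.5000 0.0000 2.0000 -1.5000]
Step 3: x=[1.8750 6.8750 11.6250 13.6250] v=[-1.7500 -1.2500 1.2500 -0.2500]
Step 4: x=[1.5000 6.1250 10.8750 14.5000] v=[-0.7500 -1.5000 -1.5000 1.7500]
Step 5: x=[1.4375 5.4375 9.5625 15.5625] v=[-0.1250 -1.3750 -2.6250 2.1250]

Answer: 1.4375 5.4375 9.5625 15.5625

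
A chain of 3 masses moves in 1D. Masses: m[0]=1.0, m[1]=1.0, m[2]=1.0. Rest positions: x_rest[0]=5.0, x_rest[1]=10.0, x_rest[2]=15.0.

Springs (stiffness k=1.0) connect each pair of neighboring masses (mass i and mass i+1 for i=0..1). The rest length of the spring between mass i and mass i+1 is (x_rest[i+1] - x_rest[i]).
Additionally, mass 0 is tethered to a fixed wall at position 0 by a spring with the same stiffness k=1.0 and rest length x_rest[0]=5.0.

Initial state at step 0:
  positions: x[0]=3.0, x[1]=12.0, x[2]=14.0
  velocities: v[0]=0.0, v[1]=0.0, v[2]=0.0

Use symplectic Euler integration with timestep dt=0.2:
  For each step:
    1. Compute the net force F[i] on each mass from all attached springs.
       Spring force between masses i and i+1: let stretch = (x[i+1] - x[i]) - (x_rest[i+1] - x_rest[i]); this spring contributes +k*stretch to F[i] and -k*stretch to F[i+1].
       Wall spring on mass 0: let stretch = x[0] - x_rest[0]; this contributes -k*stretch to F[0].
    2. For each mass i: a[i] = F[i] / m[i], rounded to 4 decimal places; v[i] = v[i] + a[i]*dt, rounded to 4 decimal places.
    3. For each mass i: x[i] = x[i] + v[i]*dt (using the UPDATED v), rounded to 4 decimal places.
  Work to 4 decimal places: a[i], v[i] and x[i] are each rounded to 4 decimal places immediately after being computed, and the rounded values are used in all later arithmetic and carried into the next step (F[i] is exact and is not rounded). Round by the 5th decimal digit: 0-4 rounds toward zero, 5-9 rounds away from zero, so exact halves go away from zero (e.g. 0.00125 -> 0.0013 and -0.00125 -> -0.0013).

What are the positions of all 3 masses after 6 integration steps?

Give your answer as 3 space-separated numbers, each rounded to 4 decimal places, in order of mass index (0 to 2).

Step 0: x=[3.0000 12.0000 14.0000] v=[0.0000 0.0000 0.0000]
Step 1: x=[3.2400 11.7200 14.1200] v=[1.2000 -1.4000 0.6000]
Step 2: x=[3.6896 11.1968 14.3440] v=[2.2480 -2.6160 1.1200]
Step 3: x=[4.2919 10.4992 14.6421] v=[3.0115 -3.4880 1.4906]
Step 4: x=[4.9708 9.7190 14.9745] v=[3.3946 -3.9009 1.6620]
Step 5: x=[5.6408 8.9591 15.2967] v=[3.3501 -3.7994 1.6109]
Step 6: x=[6.2179 8.3200 15.5654] v=[2.8856 -3.1955 1.3434]

Answer: 6.2179 8.3200 15.5654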